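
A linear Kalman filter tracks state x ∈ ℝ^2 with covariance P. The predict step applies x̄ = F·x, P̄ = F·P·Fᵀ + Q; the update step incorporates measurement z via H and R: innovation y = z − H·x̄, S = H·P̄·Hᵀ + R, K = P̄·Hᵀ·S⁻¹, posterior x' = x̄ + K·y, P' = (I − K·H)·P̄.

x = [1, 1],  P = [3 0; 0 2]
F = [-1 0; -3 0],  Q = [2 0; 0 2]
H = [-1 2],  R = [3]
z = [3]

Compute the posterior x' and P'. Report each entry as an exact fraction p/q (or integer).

x̄ = F·x = [-1, -3]
P̄ = F·P·Fᵀ + Q = [5 9; 9 29]
y = z − H·x̄ = [8]
S = H·P̄·Hᵀ + R = [88]
K = P̄·Hᵀ·S⁻¹ = [13/88; 49/88]
x' = x̄ + K·y = [2/11, 16/11]
P' = (I − K·H)·P̄ = [271/88 155/88; 155/88 151/88]

x' = [2/11, 16/11]
P' = [271/88 155/88; 155/88 151/88]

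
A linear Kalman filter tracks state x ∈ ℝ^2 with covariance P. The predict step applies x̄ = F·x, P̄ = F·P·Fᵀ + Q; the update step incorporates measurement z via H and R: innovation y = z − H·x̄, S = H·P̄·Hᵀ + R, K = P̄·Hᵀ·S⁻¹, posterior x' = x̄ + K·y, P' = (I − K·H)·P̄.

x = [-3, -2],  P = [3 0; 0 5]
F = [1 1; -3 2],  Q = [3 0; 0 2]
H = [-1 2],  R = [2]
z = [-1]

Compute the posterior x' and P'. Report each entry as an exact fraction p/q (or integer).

x̄ = F·x = [-5, 5]
P̄ = F·P·Fᵀ + Q = [11 1; 1 49]
y = z − H·x̄ = [-16]
S = H·P̄·Hᵀ + R = [205]
K = P̄·Hᵀ·S⁻¹ = [-9/205; 97/205]
x' = x̄ + K·y = [-881/205, -527/205]
P' = (I − K·H)·P̄ = [2174/205 1078/205; 1078/205 636/205]

x' = [-881/205, -527/205]
P' = [2174/205 1078/205; 1078/205 636/205]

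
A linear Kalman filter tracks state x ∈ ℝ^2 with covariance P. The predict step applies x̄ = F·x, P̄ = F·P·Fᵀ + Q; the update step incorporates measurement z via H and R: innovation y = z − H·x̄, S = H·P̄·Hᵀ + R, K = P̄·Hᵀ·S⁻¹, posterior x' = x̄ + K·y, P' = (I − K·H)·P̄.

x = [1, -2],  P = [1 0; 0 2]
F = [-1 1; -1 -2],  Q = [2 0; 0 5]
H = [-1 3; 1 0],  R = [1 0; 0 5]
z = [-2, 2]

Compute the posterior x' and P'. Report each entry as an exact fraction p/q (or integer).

x' = [-81/652, -225/326]
P' = [1385/652 225/326; 225/326 109/326]

x̄ = F·x = [-3, 3]
P̄ = F·P·Fᵀ + Q = [5 -3; -3 14]
y = z − H·x̄ = [-14, 5]
S = H·P̄·Hᵀ + R = [150 -14; -14 10]
K = P̄·Hᵀ·S⁻¹ = [-35/652 277/652; 51/163 45/326]
x' = x̄ + K·y = [-81/652, -225/326]
P' = (I − K·H)·P̄ = [1385/652 225/326; 225/326 109/326]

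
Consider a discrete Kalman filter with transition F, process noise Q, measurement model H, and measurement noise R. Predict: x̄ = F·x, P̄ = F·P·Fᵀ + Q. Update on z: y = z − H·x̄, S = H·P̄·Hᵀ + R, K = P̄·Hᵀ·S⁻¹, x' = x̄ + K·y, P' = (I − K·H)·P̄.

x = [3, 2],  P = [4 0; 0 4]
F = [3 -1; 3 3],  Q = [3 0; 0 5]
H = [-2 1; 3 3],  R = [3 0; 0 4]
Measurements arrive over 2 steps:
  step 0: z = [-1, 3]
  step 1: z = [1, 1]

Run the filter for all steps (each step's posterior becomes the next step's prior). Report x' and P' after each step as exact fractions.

step 0: x' = [146317/226695, 93746/226695], P' = [85301/226695 -51677/226695; -51677/226695 118529/226695]
step 1: x' = [-319594775/1512943121, 989020930/1512943121], P' = [543963187/1512943121 -318371563/1512943121; -318371563/1512943121 747749959/1512943121]

step 0: x̄ = F·x = [7, 15]
step 0: P̄ = F·P·Fᵀ + Q = [43 24; 24 77]
step 0: y = z − H·x̄ = [-2, -63]
step 0: S = H·P̄·Hᵀ + R = [156 -99; -99 1516]
step 0: K = P̄·Hᵀ·S⁻¹ = [-74093/226695 8406/75565; 73961/226695 16713/75565]
step 0: x' = x̄ + K·y = [146317/226695, 93746/226695]
step 0: P' = (I − K·H)·P̄ = [85301/226695 -51677/226695; -51677/226695 118529/226695]
step 1: x̄ = F·x = [9863/6477, 240063/75565]
step 1: P̄ = F·P·Fᵀ + Q = [53611/6477 972/2159; 972/2159 679253/75565]
step 1: y = z − H·x̄ = [196916/226695, -989829/75565]
step 1: S = H·P̄·Hᵀ + R = [9815144/226695 -1817071/75565; -1817071/75565 12657052/75565]
step 1: K = P̄·Hᵀ·S⁻¹ = [-468765979/1512943121 169193718/1512943121; 461497695/1512943121 322033797/1512943121]
step 1: x' = x̄ + K·y = [-319594775/1512943121, 989020930/1512943121]
step 1: P' = (I − K·H)·P̄ = [543963187/1512943121 -318371563/1512943121; -318371563/1512943121 747749959/1512943121]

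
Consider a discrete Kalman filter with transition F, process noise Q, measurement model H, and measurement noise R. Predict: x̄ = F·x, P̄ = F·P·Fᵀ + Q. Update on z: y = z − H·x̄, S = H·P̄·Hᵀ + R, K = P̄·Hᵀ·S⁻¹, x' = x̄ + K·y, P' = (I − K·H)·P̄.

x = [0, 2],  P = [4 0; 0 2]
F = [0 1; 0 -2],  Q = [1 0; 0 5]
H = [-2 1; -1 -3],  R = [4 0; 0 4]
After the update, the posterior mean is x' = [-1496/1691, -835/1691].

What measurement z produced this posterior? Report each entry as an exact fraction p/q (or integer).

x̄ = F·x = [2, -4]
P̄ = F·P·Fᵀ + Q = [3 -4; -4 13]
S = H·P̄·Hᵀ + R = [45 -53; -53 100]
K = P̄·Hᵀ·S⁻¹ = [-523/1691 -125/1691; 245/1691 -462/1691]
x' − x̄ = [-4878/1691, 5929/1691] = K·y
y = (KᵀK)⁻¹·Kᵀ·(x' − x̄) = [11, -7]
z = y + H·x̄ = [11, -7] + [-8, 10] = [3, 3]

z = [3, 3]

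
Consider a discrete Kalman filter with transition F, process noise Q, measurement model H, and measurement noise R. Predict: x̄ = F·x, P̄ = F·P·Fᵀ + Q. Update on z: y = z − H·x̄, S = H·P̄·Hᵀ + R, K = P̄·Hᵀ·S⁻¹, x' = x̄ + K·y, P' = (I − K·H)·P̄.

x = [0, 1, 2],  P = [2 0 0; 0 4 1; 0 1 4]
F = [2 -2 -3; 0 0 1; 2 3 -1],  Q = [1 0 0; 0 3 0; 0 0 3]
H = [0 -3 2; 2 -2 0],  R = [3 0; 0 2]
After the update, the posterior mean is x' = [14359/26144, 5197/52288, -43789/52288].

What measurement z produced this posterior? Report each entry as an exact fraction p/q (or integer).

x̄ = F·x = [-8, 2, 1]
P̄ = F·P·Fᵀ + Q = [73 -14 -11; -14 7 -1; -11 -1 45]
S = H·P̄·Hᵀ + R = [258 86; 86 434]
K = P̄·Hᵀ·S⁻¹ = [-1571/26144 251/608; -3185/52288 -103/1216; 21041/52288 -153/1216]
x' − x̄ = [223511/26144, -99379/52288, -96077/52288] = K·y
y = (KᵀK)⁻¹·Kᵀ·(x' − x̄) = [2, 21]
z = y + H·x̄ = [2, 21] + [-4, -20] = [-2, 1]

z = [-2, 1]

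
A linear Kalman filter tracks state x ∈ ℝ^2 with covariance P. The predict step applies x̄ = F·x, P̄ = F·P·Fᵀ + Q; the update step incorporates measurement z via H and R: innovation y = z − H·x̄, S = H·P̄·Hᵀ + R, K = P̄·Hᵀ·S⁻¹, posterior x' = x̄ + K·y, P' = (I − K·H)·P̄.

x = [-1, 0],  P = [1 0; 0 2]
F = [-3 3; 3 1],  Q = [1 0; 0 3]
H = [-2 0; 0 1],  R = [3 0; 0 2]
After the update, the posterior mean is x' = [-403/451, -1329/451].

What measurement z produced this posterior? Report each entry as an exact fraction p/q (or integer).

x̄ = F·x = [3, -3]
P̄ = F·P·Fᵀ + Q = [28 -3; -3 14]
S = H·P̄·Hᵀ + R = [115 6; 6 16]
K = P̄·Hᵀ·S⁻¹ = [-439/902 -9/1804; 3/451 787/902]
x' − x̄ = [-1756/451, 24/451] = K·y
y = (KᵀK)⁻¹·Kᵀ·(x' − x̄) = [8, 0]
z = y + H·x̄ = [8, 0] + [-6, -3] = [2, -3]

z = [2, -3]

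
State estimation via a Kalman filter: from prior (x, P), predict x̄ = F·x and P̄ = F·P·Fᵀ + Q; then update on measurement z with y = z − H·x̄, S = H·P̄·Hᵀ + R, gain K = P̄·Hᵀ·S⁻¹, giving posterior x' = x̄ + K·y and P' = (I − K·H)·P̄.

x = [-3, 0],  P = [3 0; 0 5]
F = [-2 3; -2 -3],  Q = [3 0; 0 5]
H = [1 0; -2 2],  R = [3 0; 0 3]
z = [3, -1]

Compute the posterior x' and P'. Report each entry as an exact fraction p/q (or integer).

x' = [5140/1441, 4523/1441]
P' = [3568/1441 3475/1441; 3475/1441 4447/1441]

x̄ = F·x = [6, 6]
P̄ = F·P·Fᵀ + Q = [60 -33; -33 62]
y = z − H·x̄ = [-3, -1]
S = H·P̄·Hᵀ + R = [63 -186; -186 755]
K = P̄·Hᵀ·S⁻¹ = [3568/4323 -62/1441; 3475/4323 648/1441]
x' = x̄ + K·y = [5140/1441, 4523/1441]
P' = (I − K·H)·P̄ = [3568/1441 3475/1441; 3475/1441 4447/1441]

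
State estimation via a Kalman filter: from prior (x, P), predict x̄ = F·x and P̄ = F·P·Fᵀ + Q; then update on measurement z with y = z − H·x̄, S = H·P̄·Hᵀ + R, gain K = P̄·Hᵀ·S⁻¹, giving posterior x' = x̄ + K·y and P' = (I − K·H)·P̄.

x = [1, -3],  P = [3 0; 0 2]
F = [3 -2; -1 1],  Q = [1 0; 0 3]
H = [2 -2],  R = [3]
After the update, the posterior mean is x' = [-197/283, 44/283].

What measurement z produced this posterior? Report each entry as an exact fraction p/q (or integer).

x̄ = F·x = [9, -4]
P̄ = F·P·Fᵀ + Q = [36 -13; -13 8]
S = H·P̄·Hᵀ + R = [283]
K = P̄·Hᵀ·S⁻¹ = [98/283; -42/283]
x' − x̄ = [-2744/283, 1176/283] = K·y
y = (KᵀK)⁻¹·Kᵀ·(x' − x̄) = [-28]
z = y + H·x̄ = [-28] + [26] = [-2]

z = [-2]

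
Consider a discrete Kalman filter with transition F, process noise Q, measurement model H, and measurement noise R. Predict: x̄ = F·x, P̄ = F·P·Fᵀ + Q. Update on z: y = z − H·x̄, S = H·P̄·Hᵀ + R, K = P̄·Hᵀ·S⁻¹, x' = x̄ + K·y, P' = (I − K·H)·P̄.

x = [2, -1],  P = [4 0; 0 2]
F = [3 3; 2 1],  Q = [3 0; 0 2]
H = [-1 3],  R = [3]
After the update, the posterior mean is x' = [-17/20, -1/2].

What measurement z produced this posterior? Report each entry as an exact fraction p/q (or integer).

z = [-1]

x̄ = F·x = [3, 3]
P̄ = F·P·Fᵀ + Q = [57 30; 30 20]
S = H·P̄·Hᵀ + R = [60]
K = P̄·Hᵀ·S⁻¹ = [11/20; 1/2]
x' − x̄ = [-77/20, -7/2] = K·y
y = (KᵀK)⁻¹·Kᵀ·(x' − x̄) = [-7]
z = y + H·x̄ = [-7] + [6] = [-1]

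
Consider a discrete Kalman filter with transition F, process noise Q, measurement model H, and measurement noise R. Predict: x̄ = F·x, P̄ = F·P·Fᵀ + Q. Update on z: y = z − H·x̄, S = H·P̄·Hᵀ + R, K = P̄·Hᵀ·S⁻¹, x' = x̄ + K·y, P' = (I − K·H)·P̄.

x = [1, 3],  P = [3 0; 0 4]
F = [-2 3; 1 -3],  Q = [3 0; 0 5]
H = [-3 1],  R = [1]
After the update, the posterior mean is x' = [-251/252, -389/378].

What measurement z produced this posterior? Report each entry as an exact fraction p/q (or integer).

x̄ = F·x = [7, -8]
P̄ = F·P·Fᵀ + Q = [51 -42; -42 44]
S = H·P̄·Hᵀ + R = [756]
K = P̄·Hᵀ·S⁻¹ = [-65/252; 85/378]
x' − x̄ = [-2015/252, 2635/378] = K·y
y = (KᵀK)⁻¹·Kᵀ·(x' − x̄) = [31]
z = y + H·x̄ = [31] + [-29] = [2]

z = [2]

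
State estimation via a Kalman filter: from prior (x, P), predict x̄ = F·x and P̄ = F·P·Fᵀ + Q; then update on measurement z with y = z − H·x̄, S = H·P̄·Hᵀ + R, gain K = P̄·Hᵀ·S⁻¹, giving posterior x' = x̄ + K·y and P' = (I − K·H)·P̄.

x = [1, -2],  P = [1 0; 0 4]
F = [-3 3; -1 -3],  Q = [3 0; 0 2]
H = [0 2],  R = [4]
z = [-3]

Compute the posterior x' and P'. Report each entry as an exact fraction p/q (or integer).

x̄ = F·x = [-9, 5]
P̄ = F·P·Fᵀ + Q = [48 -33; -33 39]
y = z − H·x̄ = [-13]
S = H·P̄·Hᵀ + R = [160]
K = P̄·Hᵀ·S⁻¹ = [-33/80; 39/80]
x' = x̄ + K·y = [-291/80, -107/80]
P' = (I − K·H)·P̄ = [831/40 -33/40; -33/40 39/40]

x' = [-291/80, -107/80]
P' = [831/40 -33/40; -33/40 39/40]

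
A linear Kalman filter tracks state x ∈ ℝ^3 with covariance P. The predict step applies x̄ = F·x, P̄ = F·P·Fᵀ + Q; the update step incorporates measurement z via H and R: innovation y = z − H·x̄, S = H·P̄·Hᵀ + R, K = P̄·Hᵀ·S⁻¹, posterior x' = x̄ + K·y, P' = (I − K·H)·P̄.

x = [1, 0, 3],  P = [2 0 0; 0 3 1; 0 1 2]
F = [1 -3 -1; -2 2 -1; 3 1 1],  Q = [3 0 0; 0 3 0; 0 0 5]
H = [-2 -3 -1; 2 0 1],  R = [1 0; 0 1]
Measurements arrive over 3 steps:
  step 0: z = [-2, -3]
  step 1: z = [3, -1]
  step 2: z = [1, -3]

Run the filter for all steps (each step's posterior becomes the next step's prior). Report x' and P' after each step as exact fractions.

step 0: x̄ = F·x = [-2, -5, 6]
step 0: P̄ = F·P·Fᵀ + Q = [40 -19 -9; -19 21 -7; -9 -7 30]
step 0: y = z − H·x̄ = [-15, -5]
step 0: S = H·P̄·Hᵀ + R = [74 -19; -19 155]
step 0: K = P̄·Hᵀ·S⁻¹ = [-821/11109 4988/11109; -1215/3703 -1224/3703; 541/3703 353/3703]
step 0: x' = x̄ + K·y = [-34843/11109, 5830/3703, 12338/3703]
step 0: P' = (I − K·H)·P̄ = [78718/11109 -463/3703 -50816/3703; -463/3703 813/3703 -298/3703; -50816/3703 -298/3703 101985/3703]
step 1: x̄ = F·x = [-17761/1587, 67652/11109, -725/161]
step 1: P̄ = F·P·Fᵀ + Q = [106831/1587 -4367/1587 502/23; -4367/1587 68806/11109 -255/161; 502/23 -255/161 93/7]
step 1: y = z − H·x̄ = [-62396/11109, 287570/11109]
step 1: S = H·P̄·Hᵀ + R = [4266688/11109 -3872524/11109; -3872524/11109 4119832/11109]
step 1: K = P̄·Hᵀ·S⁻¹ = [-585433/29048470 23409713/58096940; -18699617/58096940 -18687379/58096940; 1373601/58096940 5105421/29048470]
step 1: x' = x̄ + K·y = [-18814913/29048470, -12457201/29048470, -1252921/14524235]
step 1: P' = (I − K·H)·P̄ = [37345919/29048470 -7412949/58096940 -125973963/58096940; -7412949/58096940 3115583/14524235 -3861481/58096940; -125973963/58096940 -3861481/58096940 65539692/14524235]
step 2: x̄ = F·x = [10531266/14524235, 7610633/14524235, -35703891/14524235]
step 2: P̄ = F·P·Fᵀ + Q = [224139787/14524235 -37784484/14524235 62806798/14524235; -37784484/14524235 88979983/14524235 -44514297/29048470; 62806798/14524235 -44514297/29048470 107321977/14524235]
step 2: y = z − H·x̄ = [4542955/2904847, -28931346/14524235]
step 2: S = H·P̄·Hᵀ + R = [296699140/2904847 -384651987/5809694; -384651987/5809694 1269632552/14524235]
step 2: K = P̄·Hᵀ·S⁻¹ = [-3717563352/264044815325 20694930384/52808963065; -85039921749/264044815325 -16950954177/52808963065; 3588606834/264044815325 10232305737/52808963065]
step 2: x' = x̄ + K·y = [-20474633322/264044815325, 174188526836/264044815325, -745380723801/264044815325]
step 2: P' = (I − K·H)·P̄ = [331849966237/264044815325 -33252362856/264044815325 -560225280554/264044815325; -33252362856/264044815325 56598230878/264044815325 -18250045173/264044815325; -560225280554/264044815325 -18250045173/264044815325 1171612089793/264044815325]

step 0: x' = [-34843/11109, 5830/3703, 12338/3703], P' = [78718/11109 -463/3703 -50816/3703; -463/3703 813/3703 -298/3703; -50816/3703 -298/3703 101985/3703]
step 1: x' = [-18814913/29048470, -12457201/29048470, -1252921/14524235], P' = [37345919/29048470 -7412949/58096940 -125973963/58096940; -7412949/58096940 3115583/14524235 -3861481/58096940; -125973963/58096940 -3861481/58096940 65539692/14524235]
step 2: x' = [-20474633322/264044815325, 174188526836/264044815325, -745380723801/264044815325], P' = [331849966237/264044815325 -33252362856/264044815325 -560225280554/264044815325; -33252362856/264044815325 56598230878/264044815325 -18250045173/264044815325; -560225280554/264044815325 -18250045173/264044815325 1171612089793/264044815325]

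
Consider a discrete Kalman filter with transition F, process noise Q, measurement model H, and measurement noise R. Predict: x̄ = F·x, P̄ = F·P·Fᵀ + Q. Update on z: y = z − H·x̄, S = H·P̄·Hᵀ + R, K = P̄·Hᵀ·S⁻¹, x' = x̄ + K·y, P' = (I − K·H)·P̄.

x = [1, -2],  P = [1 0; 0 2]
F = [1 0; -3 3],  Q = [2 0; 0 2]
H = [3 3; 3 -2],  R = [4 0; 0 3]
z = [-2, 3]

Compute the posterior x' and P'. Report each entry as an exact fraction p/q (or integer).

x' = [310/949, -5112/4745]
P' = [339/1898 -27/1898; -27/1898 2631/9490]

x̄ = F·x = [1, -9]
P̄ = F·P·Fᵀ + Q = [3 -3; -3 29]
y = z − H·x̄ = [22, -18]
S = H·P̄·Hᵀ + R = [238 -156; -156 182]
K = P̄·Hᵀ·S⁻¹ = [9/73 357/1898; 72/365 -1889/9490]
x' = x̄ + K·y = [310/949, -5112/4745]
P' = (I − K·H)·P̄ = [339/1898 -27/1898; -27/1898 2631/9490]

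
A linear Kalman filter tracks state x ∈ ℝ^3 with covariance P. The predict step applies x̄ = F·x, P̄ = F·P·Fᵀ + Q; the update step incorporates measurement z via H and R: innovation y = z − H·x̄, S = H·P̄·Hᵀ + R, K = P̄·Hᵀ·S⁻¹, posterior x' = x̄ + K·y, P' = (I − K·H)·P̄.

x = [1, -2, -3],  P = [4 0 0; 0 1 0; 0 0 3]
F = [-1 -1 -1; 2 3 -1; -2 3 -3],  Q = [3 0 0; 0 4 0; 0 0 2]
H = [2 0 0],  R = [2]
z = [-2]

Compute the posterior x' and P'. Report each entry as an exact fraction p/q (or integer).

x̄ = F·x = [4, -1, 1]
P̄ = F·P·Fᵀ + Q = [11 -8 14; -8 32 2; 14 2 54]
y = z − H·x̄ = [-10]
S = H·P̄·Hᵀ + R = [46]
K = P̄·Hᵀ·S⁻¹ = [11/23; -8/23; 14/23]
x' = x̄ + K·y = [-18/23, 57/23, -117/23]
P' = (I − K·H)·P̄ = [11/23 -8/23 14/23; -8/23 608/23 270/23; 14/23 270/23 850/23]

x' = [-18/23, 57/23, -117/23]
P' = [11/23 -8/23 14/23; -8/23 608/23 270/23; 14/23 270/23 850/23]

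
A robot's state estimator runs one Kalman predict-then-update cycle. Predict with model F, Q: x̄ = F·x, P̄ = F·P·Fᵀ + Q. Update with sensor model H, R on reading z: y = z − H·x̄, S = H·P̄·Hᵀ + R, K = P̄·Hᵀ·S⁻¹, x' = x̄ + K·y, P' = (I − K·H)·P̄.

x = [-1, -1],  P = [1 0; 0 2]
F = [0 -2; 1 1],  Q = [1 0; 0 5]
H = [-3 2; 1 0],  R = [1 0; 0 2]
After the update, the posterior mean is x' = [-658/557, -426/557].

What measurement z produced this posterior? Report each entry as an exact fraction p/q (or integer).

x̄ = F·x = [2, -2]
P̄ = F·P·Fᵀ + Q = [9 -4; -4 8]
S = H·P̄·Hᵀ + R = [162 -35; -35 11]
K = P̄·Hᵀ·S⁻¹ = [-70/557 233/557; 168/557 332/557]
x' − x̄ = [-1772/557, 688/557] = K·y
y = (KᵀK)⁻¹·Kᵀ·(x' − x̄) = [12, -4]
z = y + H·x̄ = [12, -4] + [-10, 2] = [2, -2]

z = [2, -2]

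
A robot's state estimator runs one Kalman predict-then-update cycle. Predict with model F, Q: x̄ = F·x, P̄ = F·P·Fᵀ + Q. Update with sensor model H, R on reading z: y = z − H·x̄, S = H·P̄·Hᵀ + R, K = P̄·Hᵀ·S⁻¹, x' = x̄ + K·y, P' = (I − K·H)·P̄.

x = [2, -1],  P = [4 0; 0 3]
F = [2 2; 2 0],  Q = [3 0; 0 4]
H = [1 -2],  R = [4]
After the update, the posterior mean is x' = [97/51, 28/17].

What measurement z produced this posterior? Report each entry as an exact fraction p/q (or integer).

x̄ = F·x = [2, 4]
P̄ = F·P·Fᵀ + Q = [31 16; 16 20]
S = H·P̄·Hᵀ + R = [51]
K = P̄·Hᵀ·S⁻¹ = [-1/51; -8/17]
x' − x̄ = [-5/51, -40/17] = K·y
y = (KᵀK)⁻¹·Kᵀ·(x' − x̄) = [5]
z = y + H·x̄ = [5] + [-6] = [-1]

z = [-1]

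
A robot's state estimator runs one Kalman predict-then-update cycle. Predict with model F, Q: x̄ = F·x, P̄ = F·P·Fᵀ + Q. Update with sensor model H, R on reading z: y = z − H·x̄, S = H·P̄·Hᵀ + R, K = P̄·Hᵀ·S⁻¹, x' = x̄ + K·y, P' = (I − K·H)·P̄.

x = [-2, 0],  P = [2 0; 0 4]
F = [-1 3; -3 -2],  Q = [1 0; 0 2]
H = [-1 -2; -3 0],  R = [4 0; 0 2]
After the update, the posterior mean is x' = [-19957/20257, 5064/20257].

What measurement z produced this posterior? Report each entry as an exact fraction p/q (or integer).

z = [1, 3]

x̄ = F·x = [2, 6]
P̄ = F·P·Fᵀ + Q = [39 -18; -18 36]
S = H·P̄·Hᵀ + R = [115 9; 9 353]
K = P̄·Hᵀ·S⁻¹ = [-3/20257 -6714/20257; -9774/20257 3348/20257]
x' − x̄ = [-60471/20257, -116478/20257] = K·y
y = (KᵀK)⁻¹·Kᵀ·(x' − x̄) = [15, 9]
z = y + H·x̄ = [15, 9] + [-14, -6] = [1, 3]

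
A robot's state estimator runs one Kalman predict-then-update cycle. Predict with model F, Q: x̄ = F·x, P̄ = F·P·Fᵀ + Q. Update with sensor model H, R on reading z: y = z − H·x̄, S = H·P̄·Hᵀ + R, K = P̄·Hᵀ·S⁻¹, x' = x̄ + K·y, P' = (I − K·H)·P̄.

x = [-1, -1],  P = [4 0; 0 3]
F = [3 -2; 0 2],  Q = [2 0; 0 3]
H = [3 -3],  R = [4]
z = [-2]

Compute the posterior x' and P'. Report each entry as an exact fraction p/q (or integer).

x' = [-347/161, -241/161]
P' = [5654/805 5406/805; 5406/805 5514/805]

x̄ = F·x = [-1, -2]
P̄ = F·P·Fᵀ + Q = [50 -12; -12 15]
y = z − H·x̄ = [-5]
S = H·P̄·Hᵀ + R = [805]
K = P̄·Hᵀ·S⁻¹ = [186/805; -81/805]
x' = x̄ + K·y = [-347/161, -241/161]
P' = (I − K·H)·P̄ = [5654/805 5406/805; 5406/805 5514/805]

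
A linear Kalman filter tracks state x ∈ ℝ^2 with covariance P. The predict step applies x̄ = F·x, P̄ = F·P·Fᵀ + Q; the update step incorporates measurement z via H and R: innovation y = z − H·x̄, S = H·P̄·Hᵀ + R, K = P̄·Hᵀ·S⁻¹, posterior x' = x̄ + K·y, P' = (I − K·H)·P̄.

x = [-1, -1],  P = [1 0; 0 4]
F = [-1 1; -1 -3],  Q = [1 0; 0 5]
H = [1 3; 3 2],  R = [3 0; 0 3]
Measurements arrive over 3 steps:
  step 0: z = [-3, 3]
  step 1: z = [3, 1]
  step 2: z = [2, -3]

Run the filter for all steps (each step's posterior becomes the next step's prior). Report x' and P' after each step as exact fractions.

step 0: x̄ = F·x = [0, 4]
step 0: P̄ = F·P·Fᵀ + Q = [6 -11; -11 42]
step 0: y = z − H·x̄ = [-15, -5]
step 0: S = H·P̄·Hᵀ + R = [321 149; 149 93]
step 0: K = P̄·Hᵀ·S⁻¹ = [-1915/7652 2739/7652; 774/1913 -191/1913]
step 0: x' = x̄ + K·y = [7515/3826, -3003/1913]
step 0: P' = (I − K·H)·P̄ = [5163/7652 -909/1913; -909/1913 1077/1913]
step 1: x̄ = F·x = [-13521/3826, 10503/3826]
step 1: P̄ = F·P·Fᵀ + Q = [24395/7652 -15033/7652; -15033/7652 60379/7652]
step 1: y = z − H·x̄ = [-3255/1913, 23383/3826]
step 1: S = H·P̄·Hᵀ + R = [125141/1913 67524/1913; 67524/1913 303631/7652]
step 1: K = P̄·Hᵀ·S⁻¹ = [-2343524/10328659 3551475/10328659; 3920430/10328659 -913729/10328659]
step 1: x' = x̄ + K·y = [-10808499/10328659, 16098845/10328659]
step 1: P' = (I − K·H)·P̄ = [6574917/10328659 -4535163/10328659; -4535163/10328659 5432151/10328659]
step 2: x̄ = F·x = [26907344/10328659, -37488036/10328659]
step 2: P̄ = F·P·Fᵀ + Q = [31406053/10328659 -18791862/10328659; -18791862/10328659 79896593/10328659]
step 2: y = z − H·x̄ = [106214082/10328659, -3339267/938969]
step 2: S = H·P̄·Hᵀ + R = [668710195/10328659 33353385/938969; 33353385/938969 37065862/938969]
step 2: K = P̄·Hᵀ·S⁻¹ = [-2997401809/13365072335 910728624/2673014467; 5046433566/13365072335 -230198761/2673014467]
step 2: x' = x̄ + K·y = [-12200210582/13365072335, 7479211743/13365072335]
step 2: P' = (I − K·H)·P̄ = [8423885562/13365072335 -5805363663/13365072335; -5805363663/13365072335 6981554787/13365072335]

step 0: x' = [7515/3826, -3003/1913], P' = [5163/7652 -909/1913; -909/1913 1077/1913]
step 1: x' = [-10808499/10328659, 16098845/10328659], P' = [6574917/10328659 -4535163/10328659; -4535163/10328659 5432151/10328659]
step 2: x' = [-12200210582/13365072335, 7479211743/13365072335], P' = [8423885562/13365072335 -5805363663/13365072335; -5805363663/13365072335 6981554787/13365072335]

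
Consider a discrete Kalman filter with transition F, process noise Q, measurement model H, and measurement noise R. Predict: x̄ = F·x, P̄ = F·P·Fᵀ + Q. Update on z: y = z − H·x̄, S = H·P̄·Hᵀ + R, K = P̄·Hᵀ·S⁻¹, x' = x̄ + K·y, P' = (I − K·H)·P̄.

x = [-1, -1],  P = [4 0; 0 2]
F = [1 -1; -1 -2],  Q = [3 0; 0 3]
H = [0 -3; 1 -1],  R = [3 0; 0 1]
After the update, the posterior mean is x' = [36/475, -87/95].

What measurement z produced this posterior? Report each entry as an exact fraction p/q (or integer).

x̄ = F·x = [0, 3]
P̄ = F·P·Fᵀ + Q = [9 0; 0 15]
S = H·P̄·Hᵀ + R = [138 45; 45 25]
K = P̄·Hᵀ·S⁻¹ = [-27/95 414/475; -6/19 -3/95]
x' − x̄ = [36/475, -372/95] = K·y
y = (KᵀK)⁻¹·Kᵀ·(x' − x̄) = [12, 4]
z = y + H·x̄ = [12, 4] + [-9, -3] = [3, 1]

z = [3, 1]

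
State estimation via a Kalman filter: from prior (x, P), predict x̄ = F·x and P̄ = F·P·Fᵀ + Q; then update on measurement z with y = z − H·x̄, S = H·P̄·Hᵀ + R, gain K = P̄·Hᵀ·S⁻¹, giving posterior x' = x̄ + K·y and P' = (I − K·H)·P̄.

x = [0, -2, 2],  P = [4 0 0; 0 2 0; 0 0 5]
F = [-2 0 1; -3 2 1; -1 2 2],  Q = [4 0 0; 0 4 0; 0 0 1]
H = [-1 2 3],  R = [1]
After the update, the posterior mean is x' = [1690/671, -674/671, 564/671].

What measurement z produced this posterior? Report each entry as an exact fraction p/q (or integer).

z = [-2]

x̄ = F·x = [2, -2, 0]
P̄ = F·P·Fᵀ + Q = [25 29 18; 29 53 30; 18 30 33]
S = H·P̄·Hᵀ + R = [671]
K = P̄·Hᵀ·S⁻¹ = [87/671; 167/671; 141/671]
x' − x̄ = [348/671, 668/671, 564/671] = K·y
y = (KᵀK)⁻¹·Kᵀ·(x' − x̄) = [4]
z = y + H·x̄ = [4] + [-6] = [-2]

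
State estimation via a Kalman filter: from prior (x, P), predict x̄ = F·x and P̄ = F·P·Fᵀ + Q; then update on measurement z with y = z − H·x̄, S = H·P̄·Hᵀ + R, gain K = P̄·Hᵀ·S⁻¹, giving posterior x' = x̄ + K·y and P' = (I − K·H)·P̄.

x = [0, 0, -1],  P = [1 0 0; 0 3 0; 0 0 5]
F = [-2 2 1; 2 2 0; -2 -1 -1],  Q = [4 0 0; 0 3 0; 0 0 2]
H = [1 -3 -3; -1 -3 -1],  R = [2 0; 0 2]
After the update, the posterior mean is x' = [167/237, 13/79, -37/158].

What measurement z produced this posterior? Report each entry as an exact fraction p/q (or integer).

z = [1, -1]

x̄ = F·x = [-1, 0, 1]
P̄ = F·P·Fᵀ + Q = [25 8 -7; 8 19 -10; -7 -10 14]
S = H·P̄·Hᵀ + R = [138 54; 54 186]
K = P̄·Hᵀ·S⁻¹ = [265/948 -97/316; -47/1896 -547/1896; -199/948 175/948]
x' − x̄ = [404/237, 13/79, -195/158] = K·y
y = (KᵀK)⁻¹·Kᵀ·(x' − x̄) = [5, -1]
z = y + H·x̄ = [5, -1] + [-4, 0] = [1, -1]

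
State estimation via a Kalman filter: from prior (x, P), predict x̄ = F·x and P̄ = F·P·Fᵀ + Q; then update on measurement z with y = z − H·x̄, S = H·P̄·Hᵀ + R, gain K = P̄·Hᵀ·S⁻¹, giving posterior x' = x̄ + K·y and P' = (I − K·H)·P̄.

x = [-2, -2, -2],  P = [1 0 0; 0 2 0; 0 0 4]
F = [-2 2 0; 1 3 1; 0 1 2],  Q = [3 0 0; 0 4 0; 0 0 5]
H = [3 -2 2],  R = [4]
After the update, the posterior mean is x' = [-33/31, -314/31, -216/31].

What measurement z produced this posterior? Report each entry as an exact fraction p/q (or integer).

x̄ = F·x = [0, -10, -6]
P̄ = F·P·Fᵀ + Q = [15 10 4; 10 27 14; 4 14 23]
S = H·P̄·Hᵀ + R = [155]
K = P̄·Hᵀ·S⁻¹ = [33/155; 4/155; 6/31]
x' − x̄ = [-33/31, -4/31, -30/31] = K·y
y = (KᵀK)⁻¹·Kᵀ·(x' − x̄) = [-5]
z = y + H·x̄ = [-5] + [8] = [3]

z = [3]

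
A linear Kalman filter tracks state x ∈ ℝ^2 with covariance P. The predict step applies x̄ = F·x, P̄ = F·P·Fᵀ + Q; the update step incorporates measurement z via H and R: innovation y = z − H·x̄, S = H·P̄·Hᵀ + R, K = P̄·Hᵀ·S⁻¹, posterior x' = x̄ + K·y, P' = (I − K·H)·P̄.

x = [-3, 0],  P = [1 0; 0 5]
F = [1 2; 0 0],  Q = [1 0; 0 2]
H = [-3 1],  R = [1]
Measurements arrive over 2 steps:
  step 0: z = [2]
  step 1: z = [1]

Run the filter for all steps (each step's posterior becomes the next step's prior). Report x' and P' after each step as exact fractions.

step 0: x̄ = F·x = [-3, 0]
step 0: P̄ = F·P·Fᵀ + Q = [22 0; 0 2]
step 0: y = z − H·x̄ = [-7]
step 0: S = H·P̄·Hᵀ + R = [201]
step 0: K = P̄·Hᵀ·S⁻¹ = [-22/67; 2/201]
step 0: x' = x̄ + K·y = [-47/67, -14/201]
step 0: P' = (I − K·H)·P̄ = [22/67 44/67; 44/67 398/201]
step 1: x̄ = F·x = [-169/201, 0]
step 1: P̄ = F·P·Fᵀ + Q = [2387/201 0; 0 2]
step 1: y = z − H·x̄ = [-102/67]
step 1: S = H·P̄·Hᵀ + R = [7362/67]
step 1: K = P̄·Hᵀ·S⁻¹ = [-2387/7362; 67/3681]
step 1: x' = x̄ + K·y = [-142/409, -34/1227]
step 1: P' = (I − K·H)·P̄ = [2387/7362 2387/3681; 2387/3681 7228/3681]

step 0: x' = [-47/67, -14/201], P' = [22/67 44/67; 44/67 398/201]
step 1: x' = [-142/409, -34/1227], P' = [2387/7362 2387/3681; 2387/3681 7228/3681]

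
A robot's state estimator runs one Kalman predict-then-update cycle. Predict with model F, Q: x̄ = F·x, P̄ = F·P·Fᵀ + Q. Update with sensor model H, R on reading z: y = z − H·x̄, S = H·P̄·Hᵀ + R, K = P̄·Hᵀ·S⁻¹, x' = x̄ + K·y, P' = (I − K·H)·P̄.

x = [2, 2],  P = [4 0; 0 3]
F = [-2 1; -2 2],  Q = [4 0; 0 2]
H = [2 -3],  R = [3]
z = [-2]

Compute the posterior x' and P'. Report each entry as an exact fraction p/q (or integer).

x' = [-242/101, -92/101]
P' = [1923/101 1302/101; 1302/101 914/101]

x̄ = F·x = [-2, 0]
P̄ = F·P·Fᵀ + Q = [23 22; 22 30]
y = z − H·x̄ = [2]
S = H·P̄·Hᵀ + R = [101]
K = P̄·Hᵀ·S⁻¹ = [-20/101; -46/101]
x' = x̄ + K·y = [-242/101, -92/101]
P' = (I − K·H)·P̄ = [1923/101 1302/101; 1302/101 914/101]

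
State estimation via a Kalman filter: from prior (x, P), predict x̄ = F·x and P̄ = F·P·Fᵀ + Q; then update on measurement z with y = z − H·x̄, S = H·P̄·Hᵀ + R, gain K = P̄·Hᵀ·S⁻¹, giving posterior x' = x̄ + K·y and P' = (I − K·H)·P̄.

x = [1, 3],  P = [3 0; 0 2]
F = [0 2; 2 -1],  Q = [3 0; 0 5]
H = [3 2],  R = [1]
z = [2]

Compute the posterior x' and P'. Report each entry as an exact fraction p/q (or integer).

x' = [209/64, -123/32]
P' = [783/128 -581/64; -581/64 439/32]

x̄ = F·x = [6, -1]
P̄ = F·P·Fᵀ + Q = [11 -4; -4 19]
y = z − H·x̄ = [-14]
S = H·P̄·Hᵀ + R = [128]
K = P̄·Hᵀ·S⁻¹ = [25/128; 13/64]
x' = x̄ + K·y = [209/64, -123/32]
P' = (I − K·H)·P̄ = [783/128 -581/64; -581/64 439/32]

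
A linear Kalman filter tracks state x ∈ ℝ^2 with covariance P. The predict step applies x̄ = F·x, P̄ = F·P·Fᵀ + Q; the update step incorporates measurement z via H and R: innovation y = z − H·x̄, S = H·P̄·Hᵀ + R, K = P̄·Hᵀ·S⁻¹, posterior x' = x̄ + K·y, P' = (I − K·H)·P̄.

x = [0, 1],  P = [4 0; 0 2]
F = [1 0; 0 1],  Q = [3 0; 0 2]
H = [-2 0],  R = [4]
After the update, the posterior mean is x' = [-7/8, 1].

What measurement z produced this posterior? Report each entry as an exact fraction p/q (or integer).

x̄ = F·x = [0, 1]
P̄ = F·P·Fᵀ + Q = [7 0; 0 4]
S = H·P̄·Hᵀ + R = [32]
K = P̄·Hᵀ·S⁻¹ = [-7/16; 0]
x' − x̄ = [-7/8, 0] = K·y
y = (KᵀK)⁻¹·Kᵀ·(x' − x̄) = [2]
z = y + H·x̄ = [2] + [0] = [2]

z = [2]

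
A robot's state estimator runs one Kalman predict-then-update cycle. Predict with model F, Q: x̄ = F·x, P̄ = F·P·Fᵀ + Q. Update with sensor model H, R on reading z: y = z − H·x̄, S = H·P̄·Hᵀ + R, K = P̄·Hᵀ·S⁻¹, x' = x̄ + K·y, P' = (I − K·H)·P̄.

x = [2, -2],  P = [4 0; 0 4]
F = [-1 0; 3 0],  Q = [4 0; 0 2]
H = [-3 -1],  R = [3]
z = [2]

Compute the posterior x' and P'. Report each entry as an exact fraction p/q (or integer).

x' = [-106/41, 242/41]
P' = [184/41 -516/41; -516/41 1554/41]

x̄ = F·x = [-2, 6]
P̄ = F·P·Fᵀ + Q = [8 -12; -12 38]
y = z − H·x̄ = [2]
S = H·P̄·Hᵀ + R = [41]
K = P̄·Hᵀ·S⁻¹ = [-12/41; -2/41]
x' = x̄ + K·y = [-106/41, 242/41]
P' = (I − K·H)·P̄ = [184/41 -516/41; -516/41 1554/41]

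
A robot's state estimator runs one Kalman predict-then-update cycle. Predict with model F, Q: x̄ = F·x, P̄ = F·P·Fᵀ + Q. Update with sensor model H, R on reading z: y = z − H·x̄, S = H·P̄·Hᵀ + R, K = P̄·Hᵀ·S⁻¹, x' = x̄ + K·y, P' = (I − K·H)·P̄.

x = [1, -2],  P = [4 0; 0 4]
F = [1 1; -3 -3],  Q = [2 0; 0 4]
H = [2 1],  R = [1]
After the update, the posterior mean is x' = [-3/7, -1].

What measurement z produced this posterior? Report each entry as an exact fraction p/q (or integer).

z = [-2]

x̄ = F·x = [-1, 3]
P̄ = F·P·Fᵀ + Q = [10 -24; -24 76]
S = H·P̄·Hᵀ + R = [21]
K = P̄·Hᵀ·S⁻¹ = [-4/21; 4/3]
x' − x̄ = [4/7, -4] = K·y
y = (KᵀK)⁻¹·Kᵀ·(x' − x̄) = [-3]
z = y + H·x̄ = [-3] + [1] = [-2]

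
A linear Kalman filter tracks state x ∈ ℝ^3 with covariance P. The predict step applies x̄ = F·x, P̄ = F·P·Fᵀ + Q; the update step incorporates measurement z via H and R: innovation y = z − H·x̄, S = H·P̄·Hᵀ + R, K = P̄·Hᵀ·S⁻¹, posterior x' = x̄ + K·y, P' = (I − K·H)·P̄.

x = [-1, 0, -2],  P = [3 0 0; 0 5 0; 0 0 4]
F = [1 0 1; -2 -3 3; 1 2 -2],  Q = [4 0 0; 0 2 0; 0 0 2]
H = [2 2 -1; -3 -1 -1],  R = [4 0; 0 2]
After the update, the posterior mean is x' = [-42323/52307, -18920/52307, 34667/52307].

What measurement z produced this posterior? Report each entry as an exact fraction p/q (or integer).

z = [-3, 2]

x̄ = F·x = [-3, -4, 3]
P̄ = F·P·Fᵀ + Q = [11 6 -5; 6 95 -60; -5 -60 41]
S = H·P̄·Hᵀ + R = [777 -208; -208 123]
K = P̄·Hᵀ·S⁻¹ = [-2275/52307 -18306/52307; 21202/52307 13315/52307; -13961/52307 -9150/52307]
x' − x̄ = [114598/52307, 190308/52307, -122254/52307] = K·y
y = (KᵀK)⁻¹·Kᵀ·(x' − x̄) = [14, -8]
z = y + H·x̄ = [14, -8] + [-17, 10] = [-3, 2]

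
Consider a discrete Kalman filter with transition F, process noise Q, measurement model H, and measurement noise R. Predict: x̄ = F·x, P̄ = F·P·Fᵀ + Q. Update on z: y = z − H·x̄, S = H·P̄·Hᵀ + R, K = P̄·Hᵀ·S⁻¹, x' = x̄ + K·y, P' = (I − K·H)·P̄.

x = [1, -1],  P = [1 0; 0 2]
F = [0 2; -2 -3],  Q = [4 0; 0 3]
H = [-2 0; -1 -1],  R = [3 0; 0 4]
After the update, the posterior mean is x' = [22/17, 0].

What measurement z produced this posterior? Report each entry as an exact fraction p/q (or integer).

x̄ = F·x = [-2, 1]
P̄ = F·P·Fᵀ + Q = [12 -12; -12 25]
S = H·P̄·Hᵀ + R = [51 0; 0 17]
K = P̄·Hᵀ·S⁻¹ = [-8/17 0; 8/17 -13/17]
x' − x̄ = [56/17, -1] = K·y
y = (KᵀK)⁻¹·Kᵀ·(x' − x̄) = [-7, -3]
z = y + H·x̄ = [-7, -3] + [4, 1] = [-3, -2]

z = [-3, -2]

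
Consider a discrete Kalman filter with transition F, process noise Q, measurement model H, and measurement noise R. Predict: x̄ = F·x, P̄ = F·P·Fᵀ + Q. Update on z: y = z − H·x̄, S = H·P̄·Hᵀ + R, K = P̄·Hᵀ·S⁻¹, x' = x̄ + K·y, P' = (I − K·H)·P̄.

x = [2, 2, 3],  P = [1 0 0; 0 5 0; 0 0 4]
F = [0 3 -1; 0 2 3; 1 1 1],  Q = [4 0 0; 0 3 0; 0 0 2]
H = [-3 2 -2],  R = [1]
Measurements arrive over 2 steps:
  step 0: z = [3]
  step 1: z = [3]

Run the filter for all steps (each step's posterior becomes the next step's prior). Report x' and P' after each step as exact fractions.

step 0: x' = [3, 13, 7], P' = [5581/502 5968/251 3637/502; 5968/251 14609/251 5652/251; 3637/502 5652/251 5855/502]
step 1: x' = [7781773/894095, 20001736/894095, 1400147/178819], P' = [29278353/894095 70596201/894095 5376576/178819; 70596201/894095 174909577/894095 13846233/178819; 5376576/178819 13846233/178819 5807964/178819]

step 0: x̄ = F·x = [3, 13, 7]
step 0: P̄ = F·P·Fᵀ + Q = [53 18 11; 18 59 22; 11 22 12]
step 0: y = z − H·x̄ = [0]
step 0: S = H·P̄·Hᵀ + R = [502]
step 0: K = P̄·Hᵀ·S⁻¹ = [-145/502; 10/251; -13/502]
step 0: x' = x̄ + K·y = [3, 13, 7]
step 0: P' = (I − K·H)·P̄ = [5581/502 5968/251 3637/502; 5968/251 14609/251 5652/251; 3637/502 5652/251 5855/502]
step 1: x̄ = F·x = [32, 47, 23]
step 1: P̄ = F·P·Fᵀ + Q = [203001/502 236871/502 68289/251; 236871/502 306721/502 83652/251; 68289/251 83652/251 47706/251]
step 1: y = z − H·x̄ = [51]
step 1: S = H·P̄·Hᵀ + R = [894095/502]
step 1: K = P̄·Hᵀ·S⁻¹ = [-408417/894095; -431779/894095; -53190/178819]
step 1: x' = x̄ + K·y = [7781773/894095, 20001736/894095, 1400147/178819]
step 1: P' = (I − K·H)·P̄ = [29278353/894095 70596201/894095 5376576/178819; 70596201/894095 174909577/894095 13846233/178819; 5376576/178819 13846233/178819 5807964/178819]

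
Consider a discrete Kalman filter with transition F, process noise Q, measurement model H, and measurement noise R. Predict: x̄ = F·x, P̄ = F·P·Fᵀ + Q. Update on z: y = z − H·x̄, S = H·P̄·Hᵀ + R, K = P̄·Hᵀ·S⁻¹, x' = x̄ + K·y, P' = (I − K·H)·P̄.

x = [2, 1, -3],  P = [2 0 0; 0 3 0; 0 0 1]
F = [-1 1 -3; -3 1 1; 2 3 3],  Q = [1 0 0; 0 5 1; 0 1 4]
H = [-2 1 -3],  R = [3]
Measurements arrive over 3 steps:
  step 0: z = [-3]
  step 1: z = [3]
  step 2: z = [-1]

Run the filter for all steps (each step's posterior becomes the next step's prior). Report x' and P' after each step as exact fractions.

step 0: x̄ = F·x = [8, -8, -2]
step 0: P̄ = F·P·Fᵀ + Q = [15 6 -4; 6 27 1; -4 1 48]
step 0: y = z − H·x̄ = [15]
step 0: S = H·P̄·Hᵀ + R = [444]
step 0: K = P̄·Hᵀ·S⁻¹ = [-1/37; 1/37; -45/148]
step 0: x' = x̄ + K·y = [281/37, -281/37, -971/148]
step 0: P' = (I − K·H)·P̄ = [543/37 234/37 -283/37; 234/37 987/37 172/37; -283/37 172/37 1029/148]
step 1: x̄ = F·x = [665/148, -5467/148, -4037/148]
step 1: P̄ = F·P·Fᵀ + Q = [2737/148 -6799/148 3363/148; -6799/148 27817/148 7547/148; 3363/148 7547/148 64105/148]
step 1: y = z − H·x̄ = [-2435/74]
step 1: S = H·P̄·Hᵀ + R = [159606/37]
step 1: K = P̄·Hᵀ·S⁻¹ = [-3727/106404; 1043/35468; -95747/319212]
step 1: x' = x̄ + K·y = [1201475/212808, -2688959/70936, -11113121/638424]
step 1: P' = (I − K·H)·P̄ = [936417/70936 -2943559/70936 -4808939/212808; -2943559/70936 13068001/70936 6316287/70936; -4808939/212808 6316287/70936 28758233/638424]
step 2: x̄ = F·x = [614923/70936, -46127027/638424, -16455401/106404]
step 2: P̄ = F·P·Fᵀ + Q = [1205105/70936 -7391001/70936 -5977205/35468; -7391001/70936 584618393/638424 169449011/106404; -5977205/35468 169449011/106404 52383589/17734]
step 2: y = z − H·x̄ = [-239640001/638424]
step 2: S = H·P̄·Hᵀ + R = [10477035641/638424]
step 2: K = P̄·Hᵀ·S⁻¹ = [234558171/10477035641; -2332425787/10477035641; -4425554166/10477035641]
step 2: x' = x̄ + K·y = [2778108834/10477035641, 118523132020/10477035641, 40908343330/10477035641]
step 2: P' = (I − K·H)·P̄ = [91813303921/10477035641 -234691210708/10477035641 -139673831021/10477035641; -234691210708/10477035641 1072731739381/10477035641 516370479386/10477035641; -139673831021/10477035641 516370479386/10477035641 269664934642/10477035641]

step 0: x' = [281/37, -281/37, -971/148], P' = [543/37 234/37 -283/37; 234/37 987/37 172/37; -283/37 172/37 1029/148]
step 1: x' = [1201475/212808, -2688959/70936, -11113121/638424], P' = [936417/70936 -2943559/70936 -4808939/212808; -2943559/70936 13068001/70936 6316287/70936; -4808939/212808 6316287/70936 28758233/638424]
step 2: x' = [2778108834/10477035641, 118523132020/10477035641, 40908343330/10477035641], P' = [91813303921/10477035641 -234691210708/10477035641 -139673831021/10477035641; -234691210708/10477035641 1072731739381/10477035641 516370479386/10477035641; -139673831021/10477035641 516370479386/10477035641 269664934642/10477035641]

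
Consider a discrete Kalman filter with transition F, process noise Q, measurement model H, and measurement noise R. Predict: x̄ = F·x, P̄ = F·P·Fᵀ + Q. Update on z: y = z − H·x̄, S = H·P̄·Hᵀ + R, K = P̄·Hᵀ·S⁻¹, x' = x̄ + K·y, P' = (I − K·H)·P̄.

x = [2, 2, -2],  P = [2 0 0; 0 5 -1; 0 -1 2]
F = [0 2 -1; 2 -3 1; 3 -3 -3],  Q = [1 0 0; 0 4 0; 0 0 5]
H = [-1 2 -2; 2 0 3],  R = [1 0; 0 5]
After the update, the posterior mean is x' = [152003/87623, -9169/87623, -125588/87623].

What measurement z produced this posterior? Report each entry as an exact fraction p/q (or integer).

z = [1, -1]

x̄ = F·x = [6, -4, 6]
P̄ = F·P·Fᵀ + Q = [27 -37 -21; -37 65 45; -21 45 68]
S = H·P̄·Hᵀ + R = [264 -193; -193 473]
K = P̄·Hᵀ·S⁻¹ = [-29644/87623 -13763/87623; 48194/87623 30965/87623; 19441/87623 37943/87623]
x' − x̄ = [-373735/87623, 341323/87623, -651326/87623] = K·y
y = (KᵀK)⁻¹·Kᵀ·(x' − x̄) = [27, -31]
z = y + H·x̄ = [27, -31] + [-26, 30] = [1, -1]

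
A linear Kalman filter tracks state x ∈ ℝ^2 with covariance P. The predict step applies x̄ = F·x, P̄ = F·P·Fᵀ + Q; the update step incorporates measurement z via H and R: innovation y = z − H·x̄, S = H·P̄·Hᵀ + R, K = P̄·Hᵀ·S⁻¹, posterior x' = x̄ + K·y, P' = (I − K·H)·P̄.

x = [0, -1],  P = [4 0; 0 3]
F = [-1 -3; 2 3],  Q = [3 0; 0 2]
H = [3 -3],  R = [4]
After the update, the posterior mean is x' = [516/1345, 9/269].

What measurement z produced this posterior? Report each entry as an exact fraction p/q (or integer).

x̄ = F·x = [3, -3]
P̄ = F·P·Fᵀ + Q = [34 -35; -35 45]
S = H·P̄·Hᵀ + R = [1345]
K = P̄·Hᵀ·S⁻¹ = [207/1345; -48/269]
x' − x̄ = [-3519/1345, 816/269] = K·y
y = (KᵀK)⁻¹·Kᵀ·(x' − x̄) = [-17]
z = y + H·x̄ = [-17] + [18] = [1]

z = [1]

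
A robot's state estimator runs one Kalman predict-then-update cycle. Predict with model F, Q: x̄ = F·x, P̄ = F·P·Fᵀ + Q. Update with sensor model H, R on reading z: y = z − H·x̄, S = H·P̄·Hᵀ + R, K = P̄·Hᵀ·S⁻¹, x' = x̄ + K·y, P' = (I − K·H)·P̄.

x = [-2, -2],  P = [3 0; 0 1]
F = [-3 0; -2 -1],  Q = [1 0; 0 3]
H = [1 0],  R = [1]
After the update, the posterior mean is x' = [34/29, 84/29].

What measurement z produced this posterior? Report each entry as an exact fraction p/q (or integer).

z = [1]

x̄ = F·x = [6, 6]
P̄ = F·P·Fᵀ + Q = [28 18; 18 16]
S = H·P̄·Hᵀ + R = [29]
K = P̄·Hᵀ·S⁻¹ = [28/29; 18/29]
x' − x̄ = [-140/29, -90/29] = K·y
y = (KᵀK)⁻¹·Kᵀ·(x' − x̄) = [-5]
z = y + H·x̄ = [-5] + [6] = [1]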